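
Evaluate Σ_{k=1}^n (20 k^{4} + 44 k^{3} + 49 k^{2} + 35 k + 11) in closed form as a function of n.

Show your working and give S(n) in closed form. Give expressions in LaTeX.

r(k) = (20*k**4 + 124*k**3 + 301*k**2 + 345*k + 159)/(20*k**4 + 44*k**3 + 49*k**2 + 35*k + 11) after simplifying.
So A=1 and B=1, with C=k**4 + 11*k**3/5 + 49*k**2/20 + 7*k/4 + 11/20.
Set up (1)·f(k+1) − (1)·f(k) − (k**4 + 11*k**3/5 + 49*k**2/20 + 7*k/4 + 11/20) = 0.
d = 5 from the (0,0,4) case.
Solving with deg f ≤ 5: f(k) = k*(4*k**4 + k**3 + k**2 + 4*k + 1)/20.
Certificate R = B(k−1)f/C = k*(4*k**4 + k**3 + k**2 + 4*k + 1)/(20*k**4 + 44*k**3 + 49*k**2 + 35*k + 11) gives s_k = k*(4*k**4 + k**3 + k**2 + 4*k + 1).
Verify: 20*k**4 + 44*k**3 + 49*k**2 + 35*k + 11 matches t_k.
s_(n+1) = 4*n**5 + 21*n**4 + 45*n**3 + 53*n**2 + 36*n + 11 and s_(1) = 11, so S(n) = n*(4*n**4 + 21*n**3 + 45*n**2 + 53*n + 36).

S(n) = n \left(4 n^{4} + 21 n^{3} + 45 n^{2} + 53 n + 36\right)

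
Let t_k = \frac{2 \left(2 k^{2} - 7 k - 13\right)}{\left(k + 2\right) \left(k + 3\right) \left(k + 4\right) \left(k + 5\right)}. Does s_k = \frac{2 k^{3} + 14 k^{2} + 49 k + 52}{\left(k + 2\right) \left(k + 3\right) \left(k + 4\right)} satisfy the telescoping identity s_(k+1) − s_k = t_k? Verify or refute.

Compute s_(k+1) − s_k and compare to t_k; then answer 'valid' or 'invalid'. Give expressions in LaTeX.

s_(k+1) = (49*k + 2*(k + 1)**3 + 14*(k + 1)**2 + 101)/((k + 3)*(k + 4)*(k + 5))
s_(k+1) − s_k = 2*(2*k**2 - 7*k - 13)/(k**4 + 14*k**3 + 71*k**2 + 154*k + 120)
(s_(k+1) − s_k) − t_k = 0

Valid: the claim telescopes to t_k.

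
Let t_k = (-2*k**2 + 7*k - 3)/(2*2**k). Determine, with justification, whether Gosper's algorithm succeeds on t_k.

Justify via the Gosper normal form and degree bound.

Compute t_(k+1)/t_k: get (2*k**2 - 3*k - 2)/(2*(2*k**2 - 7*k + 3)).
A = 1/2, B = 1, C = k**2 - 7*k/2 + 3/2.
Solve (1/2)·f(k+1) − (1)·f(k) = k**2 - 7*k/2 + 3/2.
d = 2 from the (0,0,2) case.
Match coefficients ⇒ f(k) = -2*k**2 + 3*k - 2.
R(k) = B(k−1)·f(k)/C(k) = -2*(2*k**2 - 3*k + 2)/((k - 3)*(2*k - 1)); s_k = R·t_k = (2*k**2 - 3*k + 2)/2**k.
Verify: (-2*k**2 + 7*k - 3)/(2*2**k) matches t_k.

Yes. s_k = (2*k**2 - 3*k + 2)/2**k.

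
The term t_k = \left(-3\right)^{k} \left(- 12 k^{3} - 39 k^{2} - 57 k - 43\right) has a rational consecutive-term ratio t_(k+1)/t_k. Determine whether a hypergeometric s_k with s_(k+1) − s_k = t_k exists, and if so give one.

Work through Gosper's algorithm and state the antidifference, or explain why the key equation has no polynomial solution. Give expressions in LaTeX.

s_k = \left(-3\right)^{k} \left(3 k^{3} + 3 k^{2} + 3 k + 4\right)

Compute t_(k+1)/t_k: get 3*(-12*k**3 - 75*k**2 - 171*k - 151)/(12*k**3 + 39*k**2 + 57*k + 43).
Factor: A=-3; B=1; C=k**3 + 13*k**2/4 + 19*k/4 + 43/12.
Key eq: (-3)·f(k+1) = (1)·f(k) + (k**3 + 13*k**2/4 + 19*k/4 + 43/12).
Bound: deg f ≤ 3.
Solve for f: f(k) = -(3*k**3 + 3*k**2 + 3*k + 4)/12 (degree 3 ≤ 3).
R(k) = B(k−1)·f(k)/C(k) = -(3*k**3 + 3*k**2 + 3*k + 4)/(12*k**3 + 39*k**2 + 57*k + 43); s_k = R·t_k = (-3)**k*(3*k**3 + 3*k**2 + 3*k + 4).
s_(k+1) − s_k = (-3)**k*(-12*k**3 - 39*k**2 - 57*k - 43) = t_k.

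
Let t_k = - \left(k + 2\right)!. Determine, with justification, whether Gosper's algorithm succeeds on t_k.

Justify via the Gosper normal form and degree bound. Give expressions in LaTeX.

Compute t_(k+1)/t_k: get k + 3.
Take A(k)=k + 3, B(k)=1, C(k)=1.
Solve (k + 3)·f(k+1) − (1)·f(k) = 1.
Degrees (1,0,0) ⇒ d ≤ -1.
Negative degree bound (-1): no f exists, t_k not Gosper-summable.

No. Not Gosper-summable.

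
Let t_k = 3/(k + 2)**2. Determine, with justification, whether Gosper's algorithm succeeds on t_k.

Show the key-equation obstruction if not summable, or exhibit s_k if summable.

No. Not Gosper-summable.

Step 1: r(k) = (k + 2)**2/(k + 3)**2.
Normal form (A,B,C) = (k**2 + 4*k + 4, k**2 + 6*k + 9, 1).
f must satisfy (k**2 + 4*k + 4)·f(k+1) − (k**2 + 4*k + 4)·f(k) = 1.
deg f ≤ 0 (via 2,2,0).
Write f(k) = c0. Then LHS − RHS = -1, requiring -1 = 0: contradictory. No certificate.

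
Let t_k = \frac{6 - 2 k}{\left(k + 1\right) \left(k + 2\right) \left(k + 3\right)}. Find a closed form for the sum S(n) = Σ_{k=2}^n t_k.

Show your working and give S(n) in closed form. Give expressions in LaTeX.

S(n) = \frac{- n^{2} + 7 n - 6}{6 \left(n^{2} + 5 n + 6\right)}

Compute t_(k+1)/t_k: get (k - 2)*(k + 1)/((k - 3)*(k + 4)).
A = k + 1, B = k + 4, C = k - 3.
Key eq: (k + 1)·f(k+1) = (k + 3)·f(k) + (k - 3).
Degrees (1,1,1) ⇒ d ≤ 2.
Solving with deg f ≤ 2: f(k) = -k*(k + 5)/2.
Certificate R = B(k−1)f/C = -k*(k + 3)*(k + 5)/(2*(k - 3)) gives s_k = k*(k + 5)/((k + 1)*(k + 2)).
Δs = 2*(3 - k)/(k**3 + 6*k**2 + 11*k + 6), as required.
Evaluate: s_(n+1) = (n**2 + 7*n + 6)/(n**2 + 5*n + 6); subtract s_(2) = 7/6 ⇒ S(n) = (-n**2 + 7*n - 6)/(6*(n**2 + 5*n + 6)).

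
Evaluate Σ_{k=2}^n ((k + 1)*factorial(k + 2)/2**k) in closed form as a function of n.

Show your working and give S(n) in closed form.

S(n) = -12 + factorial(n + 3)/2**n

Step 1: r(k) = (k + 2)*(k + 3)/(2*(k + 1)).
Take A(k)=k/2 + 3/2, B(k)=1, C(k)=k + 1.
Key eq: (k/2 + 3/2)·f(k+1) = (1)·f(k) + (k + 1).
Bound: deg f ≤ 0.
Solve for f: f(k) = 2 (degree 0 ≤ 0).
Get s_k = R·t_k = 2**(1 - k)*factorial(k + 2) with R(k) = B(k−1)f(k)/C(k) = 2/(k + 1).
Check: Δs_k = (k + 1)*factorial(k + 2)/2**k. ✓
Telescope: S(n) = s_(n+1) − s_(2) = factorial(n + 3)/2**n − (12) = -12 + factorial(n + 3)/2**n.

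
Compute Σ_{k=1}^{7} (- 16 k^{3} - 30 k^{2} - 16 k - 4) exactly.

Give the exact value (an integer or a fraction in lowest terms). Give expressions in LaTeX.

t_(k+1)/t_k = (8*k**3 + 39*k**2 + 62*k + 33)/(8*k**3 + 15*k**2 + 8*k + 2).
Factor: A=1; B=1; C=k**3 + 15*k**2/8 + k + 1/4.
f must satisfy (1)·f(k+1) − (1)·f(k) = k**3 + 15*k**2/8 + k + 1/4.
deg f ≤ 4 (via 0,0,3).
Match coefficients ⇒ f(k) = k*(4*k**3 + 2*k**2 - 3*k + 1)/16.
Then R = B(k−1)f/C = k*(4*k**3 + 2*k**2 - 3*k + 1)/(2*(8*k**3 + 15*k**2 + 8*k + 2)), so s_k = R(k)·t_k = k*(-4*k**3 - 2*k**2 + 3*k - 1).
s_(k+1) − s_k = -16*k**3 - 30*k**2 - 16*k - 4 = t_k.
Evaluate s at k=8 and k=1: -17224 and -4; difference -17220.

Σ = -17220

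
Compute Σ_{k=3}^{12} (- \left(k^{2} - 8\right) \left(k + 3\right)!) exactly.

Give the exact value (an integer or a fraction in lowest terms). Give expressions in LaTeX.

Σ = -188305108992720

Step 1: r(k) = (k + 4)*((k + 1)**2 - 8)/(k**2 - 8).
So A=k + 4 and B=1, with C=k**2 - 8.
Key eq: (k + 4)·f(k+1) = (1)·f(k) + (k**2 - 8).
deg f ≤ 1 (via 1,0,2).
Coefficient equations give f(k) = k - 4.
Certificate R = B(k−1)f/C = (k - 4)/(k**2 - 8) gives s_k = -(k - 4)*factorial(k + 3).
Check: Δs_k = -(k**2 - 8)*factorial(k + 3). ✓
Telescoping: Σ = s_(13) − s_(3) = -188305108992000 − (720) = -188305108992720.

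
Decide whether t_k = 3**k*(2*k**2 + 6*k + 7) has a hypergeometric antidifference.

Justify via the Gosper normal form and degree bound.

Yes. s_k = 3**k*(k**2 + 2).

t_(k+1)/t_k = 3*(2*k**2 + 10*k + 15)/(2*k**2 + 6*k + 7).
Gosper form: A/B · C(k+1)/C(k) with A=3, B=1, C=k**2 + 3*k + 7/2.
Key eq: (3)·f(k+1) = (1)·f(k) + (k**2 + 3*k + 7/2).
d = 2 from the (0,0,2) case.
Solve for f: f(k) = (k**2 + 2)/2 (degree 2 ≤ 2).
Get s_k = R·t_k = 3**k*(k**2 + 2) with R(k) = B(k−1)f(k)/C(k) = (k**2 + 2)/(2*k**2 + 6*k + 7).
Verify: 3**k*(2*k**2 + 6*k + 7) matches t_k.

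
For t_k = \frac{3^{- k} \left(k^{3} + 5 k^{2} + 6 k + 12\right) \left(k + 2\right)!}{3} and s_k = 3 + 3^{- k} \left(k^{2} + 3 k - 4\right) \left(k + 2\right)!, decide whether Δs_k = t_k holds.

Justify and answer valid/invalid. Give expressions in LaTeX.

valid; difference matches t_k

s_(k+1) = 3**(-k - 1)*(3*k + (k + 1)**2 - 1)*factorial(k + 3) + 3
s_(k+1) − s_k = (k**3 + 5*k**2 + 6*k + 12)*factorial(k + 2)/(3*3**k)
(s_(k+1) − s_k) − t_k = 0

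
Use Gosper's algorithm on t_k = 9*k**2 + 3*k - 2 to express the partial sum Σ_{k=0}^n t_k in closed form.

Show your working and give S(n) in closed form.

Ratio r(k) = (3*k + 5)/(3*k - 1).
A = 1, B = 1, C = k**2 + k/3 - 2/9.
Need (1)·f(k+1) − (1)·f(k) = k**2 + k/3 - 2/9.
Degrees (0,0,2) ⇒ d ≤ 3.
Coefficient equations give f(k) = k*(3*k**2 - 3*k - 2)/9.
Then R = B(k−1)f/C = k*(3*k**2 - 3*k - 2)/((3*k - 1)*(3*k + 2)), so s_k = R(k)·t_k = k*(3*k**2 - 3*k - 2).
Δs = 9*k**2 + 3*k - 2, as required.
s_(n+1) = 3*n**3 + 6*n**2 + n - 2 and s_(0) = 0, so S(n) = 3*n**3 + 6*n**2 + n - 2.

S(n) = 3*n**3 + 6*n**2 + n - 2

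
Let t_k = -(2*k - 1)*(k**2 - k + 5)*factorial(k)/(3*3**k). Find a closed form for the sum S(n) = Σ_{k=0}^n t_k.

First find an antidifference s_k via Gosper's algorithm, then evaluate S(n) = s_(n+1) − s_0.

S(n) = (6*3**n - 2*n**3*factorial(n) - 3*n**2*factorial(n) - 2*n*factorial(n) - factorial(n))/(3*3**n)

Ratio r(k) = (k + 1)*(2*k + 1)*(-k + (k + 1)**2 + 4)/(3*(2*k - 1)*(k**2 - k + 5)).
Factor: A=k/3 + 1/3; B=1; C=k**3 - 3*k**2/2 + 11*k/2 - 5/2.
Need (k/3 + 1/3)·f(k+1) − (1)·f(k) = k**3 - 3*k**2/2 + 11*k/2 - 5/2.
Degrees (1,0,3) ⇒ d ≤ 2.
Solving with deg f ≤ 2: f(k) = 3*(2*k**2 - 3*k + 2)/2.
So s_k = (B(k−1)f/C)·t_k = (3*(2*k**2 - 3*k + 2)/((2*k - 1)*(k**2 - k + 5)))·t_k = -(2*k**2 - 3*k + 2)*factorial(k)/3**k.
Verify: -(2*k - 1)*(k**2 - k + 5)*factorial(k)/(3*3**k) matches t_k.
s_(n+1) = -3**(-n - 1)*(2*n**2 + n + 1)*factorial(n + 1) and s_(0) = -2, so S(n) = (6*3**n - 2*n**3*factorial(n) - 3*n**2*factorial(n) - 2*n*factorial(n) - factorial(n))/(3*3**n).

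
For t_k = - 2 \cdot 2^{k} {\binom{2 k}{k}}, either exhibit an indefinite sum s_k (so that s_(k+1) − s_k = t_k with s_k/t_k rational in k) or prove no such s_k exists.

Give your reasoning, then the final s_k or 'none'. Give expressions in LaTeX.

t_(k+1)/t_k = 4*(2*k + 1)/(k + 1).
Gosper form: A/B · C(k+1)/C(k) with A=8*k + 4, B=k + 1, C=1.
f must satisfy (8*k + 4)·f(k+1) − (k)·f(k) = 1.
Bound: deg f ≤ -1.
d = -1 < 0 ⇒ no nonzero polynomial f; not summable.

not Gosper-summable; s_k does not exist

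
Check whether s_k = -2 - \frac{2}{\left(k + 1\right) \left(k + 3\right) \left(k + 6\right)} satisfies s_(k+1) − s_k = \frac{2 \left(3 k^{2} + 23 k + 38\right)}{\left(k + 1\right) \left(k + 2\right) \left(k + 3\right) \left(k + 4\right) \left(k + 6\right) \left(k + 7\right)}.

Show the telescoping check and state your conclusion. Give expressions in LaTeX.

Valid: the claim telescopes to t_k.

s_(k+1) = -2 - 2/((k + 2)*(k + 4)*(k + 7))
s_(k+1) − s_k = 2*(3*k**2 + 23*k + 38)/(k**6 + 23*k**5 + 207*k**4 + 925*k**3 + 2144*k**2 + 2412*k + 1008)
(s_(k+1) − s_k) − t_k = 0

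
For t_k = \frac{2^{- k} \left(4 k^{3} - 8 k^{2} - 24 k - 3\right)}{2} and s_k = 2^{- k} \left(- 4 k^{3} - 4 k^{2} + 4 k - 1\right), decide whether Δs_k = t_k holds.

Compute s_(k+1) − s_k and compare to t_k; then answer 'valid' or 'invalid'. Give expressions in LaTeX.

s_(k+1) = (-4*k**3 - 16*k**2 - 16*k - 5)/(2*2**k)
s_(k+1) − s_k = (4*k**3 - 8*k**2 - 24*k - 3)/(2*2**k)
(s_(k+1) − s_k) − t_k = 0

valid; difference matches t_k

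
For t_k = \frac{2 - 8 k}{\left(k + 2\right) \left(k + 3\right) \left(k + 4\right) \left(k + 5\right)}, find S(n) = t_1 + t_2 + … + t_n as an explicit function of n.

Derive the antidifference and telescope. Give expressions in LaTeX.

The ratio is (k + 2)*(4*k + 3)/((k + 6)*(4*k - 1)).
Factor: A=k + 2; B=k + 6; C=k - 1/4.
Need (k + 2)·f(k+1) − (k + 5)·f(k) = k - 1/4.
Degrees (1,1,1) ⇒ d ≤ 3.
Coefficient equations give f(k) = k*(k - 2)*(k + 11)/96.
So s_k = (B(k−1)f/C)·t_k = (k*(k - 2)*(k + 5)*(k + 11)/(24*(4*k - 1)))·t_k = -k*(k**2 + 9*k - 22)/(12*(k + 2)*(k + 3)*(k + 4)).
Check: Δs_k = 2*(1 - 4*k)/(k**4 + 14*k**3 + 71*k**2 + 154*k + 120). ✓
s_(n+1) = (-n**3 - 12*n**2 + n + 12)/(12*(n**3 + 12*n**2 + 47*n + 60)) and s_(1) = 1/60, so S(n) = n*(-n**2 - 12*n - 7)/(10*(n**3 + 12*n**2 + 47*n + 60)).

S(n) = \frac{n \left(- n^{2} - 12 n - 7\right)}{10 \left(n^{3} + 12 n^{2} + 47 n + 60\right)}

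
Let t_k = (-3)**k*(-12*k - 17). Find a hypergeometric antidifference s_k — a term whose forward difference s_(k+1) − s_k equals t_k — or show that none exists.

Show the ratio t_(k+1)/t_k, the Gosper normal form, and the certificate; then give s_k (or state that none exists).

t_(k+1)/t_k = 3*(-12*k - 29)/(12*k + 17).
A = -3, B = 1, C = k + 17/12.
Need (-3)·f(k+1) − (1)·f(k) = k + 17/12.
deg f ≤ 1 (via 0,0,1).
Solve for f: f(k) = -(3*k + 2)/12 (degree 1 ≤ 1).
Then R = B(k−1)f/C = -(3*k + 2)/(12*k + 17), so s_k = R(k)·t_k = (-3)**k*(3*k + 2).
Δs = (-3)**k*(-12*k - 17), as required.

s_k = (-3)**k*(3*k + 2)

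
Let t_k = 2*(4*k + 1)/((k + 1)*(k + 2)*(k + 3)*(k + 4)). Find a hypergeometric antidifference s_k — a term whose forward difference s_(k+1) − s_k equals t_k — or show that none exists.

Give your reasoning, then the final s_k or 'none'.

Step 1: r(k) = (k + 1)*(4*k + 5)/((k + 5)*(4*k + 1)).
A = k + 1, B = k + 5, C = k + 1/4.
Need (k + 1)·f(k+1) − (k + 4)·f(k) = k + 1/4.
From deg A=1, deg B=1, deg C=1: d=3.
A polynomial solution: f(k) = k*(k**2 + 6*k - 1)/24.
Certificate R = B(k−1)f/C = k*(k + 4)*(k**2 + 6*k - 1)/(6*(4*k + 1)) gives s_k = k*(k**2 + 6*k - 1)/(3*(k + 1)*(k + 2)*(k + 3)).
Δs = 2*(4*k + 1)/(k**4 + 10*k**3 + 35*k**2 + 50*k + 24), as required.

s_k = k*(k**2 + 6*k - 1)/(3*(k + 1)*(k + 2)*(k + 3))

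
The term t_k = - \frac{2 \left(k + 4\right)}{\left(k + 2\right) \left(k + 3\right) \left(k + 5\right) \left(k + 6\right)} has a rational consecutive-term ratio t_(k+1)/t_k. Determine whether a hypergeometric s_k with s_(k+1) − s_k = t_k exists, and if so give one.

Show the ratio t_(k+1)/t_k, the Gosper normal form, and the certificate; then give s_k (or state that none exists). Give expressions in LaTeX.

s_k = \frac{k \left(- k - 7\right)}{10 \left(k^{2} + 7 k + 10\right)}

Compute t_(k+1)/t_k: get (k + 2)*(k + 5)**2/((k + 4)**2*(k + 7)).
So A=k + 2 and B=k + 7, with C=k**2 + 8*k + 16.
Set up (k + 2)·f(k+1) − (k + 6)·f(k) − (k**2 + 8*k + 16) = 0.
d = 4 from the (1,1,2) case.
Match coefficients ⇒ f(k) = k*(k + 3)*(k + 4)*(k + 7)/20.
Certificate R = B(k−1)f/C = k*(k + 3)*(k + 6)*(k + 7)/(20*(k + 4)) gives s_k = k*(-k - 7)/(10*(k**2 + 7*k + 10)).
Check: Δs_k = 2*(-k - 4)/(k**4 + 16*k**3 + 91*k**2 + 216*k + 180). ✓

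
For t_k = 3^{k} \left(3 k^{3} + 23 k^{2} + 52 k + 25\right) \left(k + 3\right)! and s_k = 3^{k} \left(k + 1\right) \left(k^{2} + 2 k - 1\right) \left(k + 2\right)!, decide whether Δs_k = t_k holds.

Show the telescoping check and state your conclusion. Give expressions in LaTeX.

s_(k+1) = 3**(k + 1)*(k + 2)*(k**2 + 4*k + 2)*factorial(k + 3)
s_(k+1) − s_k = 3**k*(3*k**4 + 26*k**3 + 81*k**2 + 101*k + 37)*factorial(k + 2)
(s_(k+1) − s_k) − t_k = -2*3**k*(3*k**3 + 20*k**2 + 40*k + 19)*factorial(k + 2)

Invalid: residual - 2 \cdot 3^{k} \left(3 k^{3} + 20 k^{2} + 40 k + 19\right) \left(k + 2\right)! ≠ 0.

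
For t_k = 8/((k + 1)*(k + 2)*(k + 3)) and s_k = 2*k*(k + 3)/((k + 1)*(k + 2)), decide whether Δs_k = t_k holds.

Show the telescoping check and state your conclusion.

valid; difference matches t_k

s_(k+1) = 2*(k + 1)*(k + 4)/((k + 2)*(k + 3))
s_(k+1) − s_k = 8/(k**3 + 6*k**2 + 11*k + 6)
(s_(k+1) − s_k) − t_k = 0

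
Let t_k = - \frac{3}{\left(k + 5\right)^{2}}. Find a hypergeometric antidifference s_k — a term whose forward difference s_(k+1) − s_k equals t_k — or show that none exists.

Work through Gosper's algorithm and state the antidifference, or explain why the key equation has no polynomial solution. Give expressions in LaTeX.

not Gosper-summable; s_k does not exist

Compute t_(k+1)/t_k: get (k + 5)**2/(k + 6)**2.
Factor: A=k**2 + 10*k + 25; B=k**2 + 12*k + 36; C=1.
Solve (k**2 + 10*k + 25)·f(k+1) − (k**2 + 10*k + 25)·f(k) = 1.
d = 0 from the (2,2,0) case.
Put f(k) = c0: A·f(k+1) − B(k−1)·f(k) − C = -1; need -1 = 0 — inconsistent ⇒ no f, not summable.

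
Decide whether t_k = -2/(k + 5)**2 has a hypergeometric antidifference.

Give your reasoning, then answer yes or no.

t_(k+1)/t_k = (k + 5)**2/(k + 6)**2.
Factor: A=k**2 + 10*k + 25; B=k**2 + 12*k + 36; C=1.
Need (k**2 + 10*k + 25)·f(k+1) − (k**2 + 10*k + 25)·f(k) = 1.
deg f ≤ 0 (via 2,2,0).
Write f(k) = c0. Then LHS − RHS = -1, requiring -1 = 0: contradictory. No certificate.

No — the linear system for f has no solution.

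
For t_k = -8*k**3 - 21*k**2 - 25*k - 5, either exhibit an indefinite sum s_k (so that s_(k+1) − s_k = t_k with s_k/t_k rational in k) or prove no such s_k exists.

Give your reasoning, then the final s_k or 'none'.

s_k = k*(-2*k**3 - 3*k**2 - 4*k + 4)

r(k) = (8*k**3 + 45*k**2 + 91*k + 59)/(8*k**3 + 21*k**2 + 25*k + 5) after simplifying.
Factor: A=1; B=1; C=k**3 + 21*k**2/8 + 25*k/8 + 5/8.
Set up (1)·f(k+1) − (1)·f(k) − (k**3 + 21*k**2/8 + 25*k/8 + 5/8) = 0.
Degrees (0,0,3) ⇒ d ≤ 4.
Coefficient equations give f(k) = k*(2*k**3 + 3*k**2 + 4*k - 4)/8.
R(k) = B(k−1)·f(k)/C(k) = k*(2*k**3 + 3*k**2 + 4*k - 4)/(8*k**3 + 21*k**2 + 25*k + 5); s_k = R·t_k = k*(-2*k**3 - 3*k**2 - 4*k + 4).
Verify: -8*k**3 - 21*k**2 - 25*k - 5 matches t_k.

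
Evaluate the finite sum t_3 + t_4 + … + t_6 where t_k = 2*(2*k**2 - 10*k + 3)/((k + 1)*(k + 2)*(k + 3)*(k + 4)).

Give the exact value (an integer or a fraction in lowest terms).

Σ = -7/360

t_(k+1)/t_k = (2*k**3 - 4*k**2 - 11*k - 5)/(2*k**3 - 47*k + 15).
So A=k + 1 and B=k + 5, with C=k**2 - 5*k + 3/2.
Solve (k + 1)·f(k+1) − (k + 4)·f(k) = k**2 - 5*k + 3/2.
d = 3 from the (1,1,2) case.
Coefficient equations give f(k) = k*(k**2 - 6*k + 23)/12.
R(k) = B(k−1)·f(k)/C(k) = k*(k + 4)*(k**2 - 6*k + 23)/(6*(2*k**2 - 10*k + 3)); s_k = R·t_k = k*(k**2 - 6*k + 23)/(3*(k + 1)*(k + 2)*(k + 3)).
Δs = 2*(2*k**2 - 10*k + 3)/(k**4 + 10*k**3 + 35*k**2 + 50*k + 24), as required.
Sum = s_(7) − s_(3); s_(7) = 7/72, s_(3) = 7/60 ⇒ -7/360.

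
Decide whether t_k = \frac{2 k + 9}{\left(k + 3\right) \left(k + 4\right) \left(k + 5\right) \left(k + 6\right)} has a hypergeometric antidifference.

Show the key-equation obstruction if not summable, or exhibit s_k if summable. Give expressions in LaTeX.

Ratio r(k) = (k + 3)*(2*k + 11)/((k + 7)*(2*k + 9)).
A = k + 3, B = k + 7, C = k + 9/2.
Key eq: (k + 3)·f(k+1) = (k + 6)·f(k) + (k + 9/2).
Bound: deg f ≤ 3.
Solving with deg f ≤ 3: f(k) = k*(k + 4)*(k + 8)/30.
Certificate R = B(k−1)f/C = k*(k + 4)*(k + 6)*(k + 8)/(15*(2*k + 9)) gives s_k = k*(k + 8)/(15*(k**2 + 8*k + 15)).
s_(k+1) − s_k = (2*k + 9)/(k**4 + 18*k**3 + 119*k**2 + 342*k + 360) = t_k.

Yes. s_k = \frac{k \left(k + 8\right)}{15 \left(k^{2} + 8 k + 15\right)}.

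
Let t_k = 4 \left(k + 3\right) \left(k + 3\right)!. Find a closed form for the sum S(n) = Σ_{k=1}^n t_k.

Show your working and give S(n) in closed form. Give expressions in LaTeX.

S(n) = 4 \left(n + 4\right)! - 96

r(k) = (k + 4)**2/(k + 3) after simplifying.
A = k + 4, B = 1, C = k + 3.
Solve (k + 4)·f(k+1) − (1)·f(k) = k + 3.
d = 0 from the (1,0,1) case.
A polynomial solution: f(k) = 1.
R(k) = B(k−1)·f(k)/C(k) = 1/(k + 3); s_k = R·t_k = 4*factorial(k + 3).
Δs = 4*(k + 3)*factorial(k + 3), as required.
s_(n+1) = 4*factorial(n + 4) and s_(1) = 96, so S(n) = 4*factorial(n + 4) - 96.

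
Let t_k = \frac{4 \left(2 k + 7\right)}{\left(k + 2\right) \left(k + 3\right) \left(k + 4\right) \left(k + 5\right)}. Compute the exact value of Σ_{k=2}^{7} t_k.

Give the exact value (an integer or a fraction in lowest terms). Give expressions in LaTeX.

Step 1: r(k) = (k + 2)*(2*k + 9)/((k + 6)*(2*k + 7)).
Normal form (A,B,C) = (k + 2, k + 6, k + 7/2).
Set up (k + 2)·f(k+1) − (k + 5)·f(k) − (k + 7/2) = 0.
d = 3 from the (1,1,1) case.
A polynomial solution: f(k) = k*(k + 3)*(k + 6)/16.
So s_k = (B(k−1)f/C)·t_k = (k*(k + 3)*(k + 5)*(k + 6)/(8*(2*k + 7)))·t_k = k*(k + 6)/(2*(k**2 + 6*k + 8)).
Check: Δs_k = 4*(2*k + 7)/(k**4 + 14*k**3 + 71*k**2 + 154*k + 120). ✓
Telescoping: Σ = s_(8) − s_(2) = 7/15 − (1/3) = 2/15.

Σ = 2/15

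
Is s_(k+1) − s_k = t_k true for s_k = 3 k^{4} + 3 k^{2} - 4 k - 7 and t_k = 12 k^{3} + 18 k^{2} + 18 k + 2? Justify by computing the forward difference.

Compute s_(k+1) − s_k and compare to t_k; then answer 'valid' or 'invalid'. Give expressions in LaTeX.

Valid: the claim telescopes to t_k.

s_(k+1) = -4*k + 3*(k + 1)**4 + 3*(k + 1)**2 - 11
s_(k+1) − s_k = 12*k**3 + 18*k**2 + 18*k + 2
(s_(k+1) − s_k) − t_k = 0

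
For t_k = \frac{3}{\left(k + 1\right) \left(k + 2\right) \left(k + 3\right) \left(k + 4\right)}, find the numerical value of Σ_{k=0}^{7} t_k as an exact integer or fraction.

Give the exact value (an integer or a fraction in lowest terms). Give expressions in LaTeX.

Ratio r(k) = (k + 1)/(k + 5).
Normal form (A,B,C) = (k + 1, k + 5, 1).
Need (k + 1)·f(k+1) − (k + 4)·f(k) = 1.
Bound: deg f ≤ 3.
Solve for f: f(k) = k*(k**2 + 6*k + 11)/18 (degree 3 ≤ 3).
Then R = B(k−1)f/C = k*(k + 4)*(k**2 + 6*k + 11)/18, so s_k = R(k)·t_k = k*(k**2 + 6*k + 11)/(6*(k + 1)*(k + 2)*(k + 3)).
Δs = 3/(k**4 + 10*k**3 + 35*k**2 + 50*k + 24), as required.
Sum = s_(8) − s_(0); s_(8) = 82/495, s_(0) = 0 ⇒ 82/495.

Σ = 82/495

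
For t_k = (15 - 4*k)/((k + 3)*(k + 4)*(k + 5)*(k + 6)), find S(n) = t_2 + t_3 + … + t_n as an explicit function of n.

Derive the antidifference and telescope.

r(k) = (k + 3)*(4*k - 11)/((k + 7)*(4*k - 15)) after simplifying.
Factor: A=k + 3; B=k + 7; C=k - 15/4.
Key eq: (k + 3)·f(k+1) = (k + 6)·f(k) + (k - 15/4).
d = 3 from the (1,1,1) case.
Solve for f: f(k) = -k*(k**2 + 12*k + 87)/80 (degree 3 ≤ 3).
Certificate R = B(k−1)f/C = -k*(k + 6)*(k**2 + 12*k + 87)/(20*(4*k - 15)) gives s_k = k*(k**2 + 12*k + 87)/(20*(k + 3)*(k + 4)*(k + 5)).
Verify: (15 - 4*k)/(k**4 + 18*k**3 + 119*k**2 + 342*k + 360) matches t_k.
Σ_(k=2)^n t_k = s_(n+1) − s_(2) = ((n**3 + 15*n**2 + 114*n + 100)/(20*(n**3 + 15*n**2 + 74*n + 120))) − (23/420), i.e. (-n**3 - 15*n**2 + 346*n - 330)/(210*(n**3 + 15*n**2 + 74*n + 120)).

S(n) = (-n**3 - 15*n**2 + 346*n - 330)/(210*(n**3 + 15*n**2 + 74*n + 120))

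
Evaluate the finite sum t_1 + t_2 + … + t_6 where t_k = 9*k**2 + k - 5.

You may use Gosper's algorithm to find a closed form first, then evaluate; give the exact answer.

Σ = 810

r(k) = (k + 9*(k + 1)**2 - 4)/(9*k**2 + k - 5) after simplifying.
Normal form (A,B,C) = (1, 1, k**2 + k/9 - 5/9).
Need (1)·f(k+1) − (1)·f(k) = k**2 + k/9 - 5/9.
Degrees (0,0,2) ⇒ d ≤ 3.
Match coefficients ⇒ f(k) = k*(k - 2)*(3*k + 2)/9.
Get s_k = R·t_k = k*(3*k**2 - 4*k - 4) with R(k) = B(k−1)f(k)/C(k) = k*(k - 2)*(3*k + 2)/(9*k**2 + k - 5).
Δs = 9*k**2 + k - 5, as required.
Telescoping: Σ = s_(7) − s_(1) = 805 − (-5) = 810.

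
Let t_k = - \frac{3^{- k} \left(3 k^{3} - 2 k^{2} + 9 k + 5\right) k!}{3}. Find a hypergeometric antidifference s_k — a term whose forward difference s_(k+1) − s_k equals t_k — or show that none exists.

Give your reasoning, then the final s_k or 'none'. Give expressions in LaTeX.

s_k = 3^{- k} \left(- 3 k^{2} + 2 k + 2\right) k!

r(k) = (3*k**4 + 10*k**3 + 21*k**2 + 29*k + 15)/(3*(3*k**3 - 2*k**2 + 9*k + 5)) after simplifying.
Take A(k)=k/3 + 1/3, B(k)=1, C(k)=k**3 - 2*k**2/3 + 3*k + 5/3.
f must satisfy (k/3 + 1/3)·f(k+1) − (1)·f(k) = k**3 - 2*k**2/3 + 3*k + 5/3.
Degrees (1,0,3) ⇒ d ≤ 2.
A polynomial solution: f(k) = 3*k**2 - 2*k - 2.
Get s_k = R·t_k = (-3*k**2 + 2*k + 2)*factorial(k)/3**k with R(k) = B(k−1)f(k)/C(k) = 3*(3*k**2 - 2*k - 2)/(3*k**3 - 2*k**2 + 9*k + 5).
Check: Δs_k = -(3*k**3 - 2*k**2 + 9*k + 5)*factorial(k)/(3*3**k). ✓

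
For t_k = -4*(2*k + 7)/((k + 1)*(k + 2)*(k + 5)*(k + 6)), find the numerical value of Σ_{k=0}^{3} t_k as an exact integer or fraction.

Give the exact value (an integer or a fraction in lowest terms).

Step 1: r(k) = (k + 1)*(k + 5)*(2*k + 9)/((k + 3)*(k + 7)*(2*k + 7)).
Factor: A=k + 1; B=k + 7; C=k**3 + 21*k**2/2 + 73*k/2 + 42.
f must satisfy (k + 1)·f(k+1) − (k + 6)·f(k) = k**3 + 21*k**2/2 + 73*k/2 + 42.
From deg A=1, deg B=1, deg C=3: d=5.
Match coefficients ⇒ f(k) = k*(k + 2)*(k + 3)*(k + 4)*(k + 6)/10.
R(k) = B(k−1)·f(k)/C(k) = k*(k + 2)*(k + 6)**2/(5*(2*k + 7)); s_k = R·t_k = 4*k*(-k - 6)/(5*(k**2 + 6*k + 5)).
s_(k+1) − s_k = 4*(-2*k - 7)/(k**4 + 14*k**3 + 65*k**2 + 112*k + 60) = t_k.
Evaluate s at k=4 and k=0: -32/45 and 0; difference -32/45.

Σ = -32/45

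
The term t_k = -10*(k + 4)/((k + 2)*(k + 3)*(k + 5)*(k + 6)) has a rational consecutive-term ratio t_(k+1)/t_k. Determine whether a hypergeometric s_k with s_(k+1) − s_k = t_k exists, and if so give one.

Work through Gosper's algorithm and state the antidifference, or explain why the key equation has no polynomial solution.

Ratio r(k) = (k + 2)*(k + 5)**2/((k + 4)**2*(k + 7)).
Gosper form: A/B · C(k+1)/C(k) with A=k + 2, B=k + 7, C=k**2 + 8*k + 16.
Need (k + 2)·f(k+1) − (k + 6)·f(k) = k**2 + 8*k + 16.
From deg A=1, deg B=1, deg C=2: d=4.
Solving with deg f ≤ 4: f(k) = k*(k + 3)*(k + 4)*(k + 7)/20.
So s_k = (B(k−1)f/C)·t_k = (k*(k + 3)*(k + 6)*(k + 7)/(20*(k + 4)))·t_k = k*(-k - 7)/(2*(k**2 + 7*k + 10)).
Verify: 10*(-k - 4)/(k**4 + 16*k**3 + 91*k**2 + 216*k + 180) matches t_k.

s_k = k*(-k - 7)/(2*(k**2 + 7*k + 10))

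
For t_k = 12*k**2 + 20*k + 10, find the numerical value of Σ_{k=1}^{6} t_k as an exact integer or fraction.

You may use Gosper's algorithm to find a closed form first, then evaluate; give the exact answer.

Ratio r(k) = (6*k**2 + 22*k + 21)/(6*k**2 + 10*k + 5).
A = 1, B = 1, C = k**2 + 5*k/3 + 5/6.
Solve (1)·f(k+1) − (1)·f(k) = k**2 + 5*k/3 + 5/6.
Degrees (0,0,2) ⇒ d ≤ 3.
A polynomial solution: f(k) = k*(2*k**2 + 2*k + 1)/6.
Certificate R = B(k−1)f/C = k*(2*k**2 + 2*k + 1)/(6*k**2 + 10*k + 5) gives s_k = 2*k*(2*k**2 + 2*k + 1).
Check: Δs_k = 12*k**2 + 20*k + 10. ✓
Evaluate s at k=7 and k=1: 1582 and 10; difference 1572.

Σ = 1572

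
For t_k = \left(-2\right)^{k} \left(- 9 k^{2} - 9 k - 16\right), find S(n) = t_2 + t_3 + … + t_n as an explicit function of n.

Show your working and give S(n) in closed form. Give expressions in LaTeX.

S(n) = - 6 \left(-2\right)^{n} n^{2} - 10 \left(-2\right)^{n} n + 6 \left(-2\right)^{n + 1} - 56

t_(k+1)/t_k = 2*(-9*k**2 - 27*k - 34)/(9*k**2 + 9*k + 16).
Normal form (A,B,C) = (-2, 1, k**2 + k + 16/9).
Key eq: (-2)·f(k+1) = (1)·f(k) + (k**2 + k + 16/9).
deg f ≤ 2 (via 0,0,2).
A polynomial solution: f(k) = -(3*k**2 - k + 4)/9.
R(k) = B(k−1)·f(k)/C(k) = -(3*k**2 - k + 4)/(9*k**2 + 9*k + 16); s_k = R·t_k = (-2)**k*(3*k**2 - k + 4).
s_(k+1) − s_k = (-2)**k*(-9*k**2 - 9*k - 16) = t_k.
Σ_(k=2)^n t_k = s_(n+1) − s_(2) = ((-2)**(n + 1)*(3*n**2 + 5*n + 6)) − (56), i.e. -6*(-2)**n*n**2 - 10*(-2)**n*n + 6*(-2)**(n + 1) - 56.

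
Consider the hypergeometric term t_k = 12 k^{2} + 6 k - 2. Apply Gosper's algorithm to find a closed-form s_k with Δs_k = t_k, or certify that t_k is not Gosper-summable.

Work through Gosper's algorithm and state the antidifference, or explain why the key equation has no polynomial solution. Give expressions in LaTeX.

Compute t_(k+1)/t_k: get (6*k**2 + 15*k + 8)/(6*k**2 + 3*k - 1).
Take A(k)=1, B(k)=1, C(k)=k**2 + k/2 - 1/6.
Need (1)·f(k+1) − (1)·f(k) = k**2 + k/2 - 1/6.
Degrees (0,0,2) ⇒ d ≤ 3.
A polynomial solution: f(k) = k*(4*k**2 - 3*k - 3)/12.
Get s_k = R·t_k = k*(4*k**2 - 3*k - 3) with R(k) = B(k−1)f(k)/C(k) = k*(4*k**2 - 3*k - 3)/(2*(6*k**2 + 3*k - 1)).
Verify: 12*k**2 + 6*k - 2 matches t_k.

s_k = k \left(4 k^{2} - 3 k - 3\right)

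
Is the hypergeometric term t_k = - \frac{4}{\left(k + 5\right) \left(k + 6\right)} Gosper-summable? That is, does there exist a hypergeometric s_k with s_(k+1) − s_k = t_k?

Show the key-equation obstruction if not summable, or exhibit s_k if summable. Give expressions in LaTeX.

Yes. s_k = - \frac{4 k}{5 k + 25}.

Compute t_(k+1)/t_k: get (k + 5)/(k + 7).
So A=k + 5 and B=k + 7, with C=1.
Solve (k + 5)·f(k+1) − (k + 6)·f(k) = 1.
d = 1 from the (1,1,0) case.
Match coefficients ⇒ f(k) = k/5.
Get s_k = R·t_k = -4*k/(5*k + 25) with R(k) = B(k−1)f(k)/C(k) = k*(k + 6)/5.
Verify: -4/(k**2 + 11*k + 30) matches t_k.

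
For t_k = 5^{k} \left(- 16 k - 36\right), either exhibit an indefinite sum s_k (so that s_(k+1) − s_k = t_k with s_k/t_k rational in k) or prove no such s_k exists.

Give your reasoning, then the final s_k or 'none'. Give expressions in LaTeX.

Compute t_(k+1)/t_k: get 5*(4*k + 13)/(4*k + 9).
Take A(k)=5, B(k)=1, C(k)=k + 9/4.
Need (5)·f(k+1) − (1)·f(k) = k + 9/4.
Bound: deg f ≤ 1.
Coefficient equations give f(k) = (k + 1)/4.
Then R = B(k−1)f/C = (k + 1)/(4*k + 9), so s_k = R(k)·t_k = -4*5**k*(k + 1).
Verify: 5**k*(-16*k - 36) matches t_k.

s_k = - 4 \cdot 5^{k} \left(k + 1\right)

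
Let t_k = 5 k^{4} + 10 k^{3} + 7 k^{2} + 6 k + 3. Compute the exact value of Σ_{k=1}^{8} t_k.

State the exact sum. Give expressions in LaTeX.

t_(k+1)/t_k = (5*k**4 + 30*k**3 + 67*k**2 + 70*k + 31)/(5*k**4 + 10*k**3 + 7*k**2 + 6*k + 3).
Factor: A=1; B=1; C=k**4 + 2*k**3 + 7*k**2/5 + 6*k/5 + 3/5.
Key eq: (1)·f(k+1) = (1)·f(k) + (k**4 + 2*k**3 + 7*k**2/5 + 6*k/5 + 3/5).
Bound: deg f ≤ 5.
Solving with deg f ≤ 5: f(k) = k*(k**4 - k**2 + 2*k + 1)/5.
R(k) = B(k−1)·f(k)/C(k) = k*(k**4 - k**2 + 2*k + 1)/(5*k**4 + 10*k**3 + 7*k**2 + 6*k + 3); s_k = R·t_k = k*(k**4 - k**2 + 2*k + 1).
Verify: 5*k**4 + 10*k**3 + 7*k**2 + 6*k + 3 matches t_k.
Evaluate s at k=9 and k=1: 58491 and 3; difference 58488.

Σ = 58488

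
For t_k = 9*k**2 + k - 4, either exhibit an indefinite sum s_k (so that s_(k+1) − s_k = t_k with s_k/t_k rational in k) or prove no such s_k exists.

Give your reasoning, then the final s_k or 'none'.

s_k = k*(3*k**2 - 4*k - 3)

Ratio r(k) = (k + 9*(k + 1)**2 - 3)/(9*k**2 + k - 4).
So A=1 and B=1, with C=k**2 + k/9 - 4/9.
Solve (1)·f(k+1) − (1)·f(k) = k**2 + k/9 - 4/9.
d = 3 from the (0,0,2) case.
Solve for f: f(k) = k*(3*k**2 - 4*k - 3)/9 (degree 3 ≤ 3).
Get s_k = R·t_k = k*(3*k**2 - 4*k - 3) with R(k) = B(k−1)f(k)/C(k) = k*(3*k**2 - 4*k - 3)/(9*k**2 + k - 4).
Verify: 9*k**2 + k - 4 matches t_k.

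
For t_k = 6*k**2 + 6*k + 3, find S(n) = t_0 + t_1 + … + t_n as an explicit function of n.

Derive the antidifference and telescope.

The ratio is (2*k**2 + 6*k + 5)/(2*k**2 + 2*k + 1).
Take A(k)=1, B(k)=1, C(k)=k**2 + k + 1/2.
Key eq: (1)·f(k+1) = (1)·f(k) + (k**2 + k + 1/2).
d = 3 from the (0,0,2) case.
Match coefficients ⇒ f(k) = k*(2*k**2 + 1)/6.
Get s_k = R·t_k = 2*k**3 + k with R(k) = B(k−1)f(k)/C(k) = k*(2*k**2 + 1)/(3*(2*k**2 + 2*k + 1)).
Check: Δs_k = 6*k**2 + 6*k + 3. ✓
Evaluate: s_(n+1) = 2*n**3 + 6*n**2 + 7*n + 3; subtract s_(0) = 0 ⇒ S(n) = 2*n**3 + 6*n**2 + 7*n + 3.

S(n) = 2*n**3 + 6*n**2 + 7*n + 3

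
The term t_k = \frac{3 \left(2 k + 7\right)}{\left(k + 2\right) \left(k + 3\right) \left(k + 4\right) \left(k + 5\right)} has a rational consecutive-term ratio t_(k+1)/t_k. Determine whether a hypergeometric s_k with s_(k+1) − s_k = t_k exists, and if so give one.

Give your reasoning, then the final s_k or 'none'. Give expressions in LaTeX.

s_k = \frac{3 k \left(k + 6\right)}{8 \left(k^{2} + 6 k + 8\right)}

Step 1: r(k) = (k + 2)*(2*k + 9)/((k + 6)*(2*k + 7)).
Factor: A=k + 2; B=k + 6; C=k + 7/2.
f must satisfy (k + 2)·f(k+1) − (k + 5)·f(k) = k + 7/2.
deg f ≤ 3 (via 1,1,1).
Coefficient equations give f(k) = k*(k + 3)*(k + 6)/16.
Certificate R = B(k−1)f/C = k*(k + 3)*(k + 5)*(k + 6)/(8*(2*k + 7)) gives s_k = 3*k*(k + 6)/(8*(k**2 + 6*k + 8)).
Check: Δs_k = 3*(2*k + 7)/(k**4 + 14*k**3 + 71*k**2 + 154*k + 120). ✓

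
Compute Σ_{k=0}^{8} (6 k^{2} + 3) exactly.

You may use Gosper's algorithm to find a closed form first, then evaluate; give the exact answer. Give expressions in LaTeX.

Σ = 1251

Compute t_(k+1)/t_k: get (2*(k + 1)**2 + 1)/(2*k**2 + 1).
Take A(k)=1, B(k)=1, C(k)=k**2 + 1/2.
Solve (1)·f(k+1) − (1)·f(k) = k**2 + 1/2.
deg f ≤ 3 (via 0,0,2).
Solving with deg f ≤ 3: f(k) = k*(2*k**2 - 3*k + 4)/6.
Certificate R = B(k−1)f/C = k*(2*k**2 - 3*k + 4)/(3*(2*k**2 + 1)) gives s_k = k*(2*k**2 - 3*k + 4).
Verify: 6*k**2 + 3 matches t_k.
Σ_(k=0)^(8) t_k = s_(9) − s_(0) = 1251 − (0) = 1251.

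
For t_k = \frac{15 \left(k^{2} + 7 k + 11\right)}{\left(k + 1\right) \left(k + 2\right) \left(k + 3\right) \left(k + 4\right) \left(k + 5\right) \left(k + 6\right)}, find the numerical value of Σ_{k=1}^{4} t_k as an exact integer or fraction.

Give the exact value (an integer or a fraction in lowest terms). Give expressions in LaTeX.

The ratio is (k + 1)*(7*k + (k + 1)**2 + 18)/((k + 7)*(k**2 + 7*k + 11)).
A = k + 1, B = k + 7, C = k**2 + 7*k + 11.
Solve (k + 1)·f(k+1) − (k + 6)·f(k) = k**2 + 7*k + 11.
From deg A=1, deg B=1, deg C=2: d=5.
Solve for f: f(k) = k*(k + 2)*(k + 4)*(k**2 + 9*k + 23)/45 (degree 5 ≤ 5).
Certificate R = B(k−1)f/C = k*(k + 2)*(k + 4)*(k + 6)*(k**2 + 9*k + 23)/(45*(k**2 + 7*k + 11)) gives s_k = k*(k**2 + 9*k + 23)/(3*(k**3 + 9*k**2 + 23*k + 15)).
Δs = 15*(k**2 + 7*k + 11)/(k**6 + 21*k**5 + 175*k**4 + 735*k**3 + 1624*k**2 + 1764*k + 720), as required.
Σ_(k=1)^(4) t_k = s_(5) − s_(1) = 31/96 − (11/48) = 3/32.

Σ = 3/32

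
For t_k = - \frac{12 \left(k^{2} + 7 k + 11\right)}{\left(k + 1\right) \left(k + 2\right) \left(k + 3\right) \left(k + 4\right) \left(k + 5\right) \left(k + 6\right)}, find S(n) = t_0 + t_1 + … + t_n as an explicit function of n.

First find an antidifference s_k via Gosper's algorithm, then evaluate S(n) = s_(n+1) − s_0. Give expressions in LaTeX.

Step 1: r(k) = (k + 1)*(7*k + (k + 1)**2 + 18)/((k + 7)*(k**2 + 7*k + 11)).
So A=k + 1 and B=k + 7, with C=k**2 + 7*k + 11.
f must satisfy (k + 1)·f(k+1) − (k + 6)·f(k) = k**2 + 7*k + 11.
d = 5 from the (1,1,2) case.
Match coefficients ⇒ f(k) = k*(k + 2)*(k + 4)*(k**2 + 9*k + 23)/45.
R(k) = B(k−1)·f(k)/C(k) = k*(k + 2)*(k + 4)*(k + 6)*(k**2 + 9*k + 23)/(45*(k**2 + 7*k + 11)); s_k = R·t_k = 4*k*(-k**2 - 9*k - 23)/(15*(k**3 + 9*k**2 + 23*k + 15)).
s_(k+1) − s_k = 12*(-k**2 - 7*k - 11)/(k**6 + 21*k**5 + 175*k**4 + 735*k**3 + 1624*k**2 + 1764*k + 720) = t_k.
Telescope: S(n) = s_(n+1) − s_(0) = 4*(-n**3 - 12*n**2 - 44*n - 33)/(15*(n**3 + 12*n**2 + 44*n + 48)) − (0) = 4*(-n**3 - 12*n**2 - 44*n - 33)/(15*(n**3 + 12*n**2 + 44*n + 48)).

S(n) = \frac{4 \left(- n^{3} - 12 n^{2} - 44 n - 33\right)}{15 \left(n^{3} + 12 n^{2} + 44 n + 48\right)}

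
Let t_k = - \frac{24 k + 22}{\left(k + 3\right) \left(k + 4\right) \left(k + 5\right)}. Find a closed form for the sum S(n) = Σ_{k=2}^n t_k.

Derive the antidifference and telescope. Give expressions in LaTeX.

Compute t_(k+1)/t_k: get (k + 3)*(12*k + 23)/((k + 6)*(12*k + 11)).
Gosper form: A/B · C(k+1)/C(k) with A=k + 3, B=k + 6, C=k + 11/12.
Set up (k + 3)·f(k+1) − (k + 5)·f(k) − (k + 11/12) = 0.
Degrees (1,1,1) ⇒ d ≤ 2.
Solve for f: f(k) = k*(47*k + 41)/288 (degree 2 ≤ 2).
Get s_k = R·t_k = -k*(47*k + 41)/(12*(k + 3)*(k + 4)) with R(k) = B(k−1)f(k)/C(k) = k*(k + 5)*(47*k + 41)/(24*(12*k + 11)).
Check: Δs_k = 2*(-12*k - 11)/(k**3 + 12*k**2 + 47*k + 60). ✓
Evaluate: s_(n+1) = (-47*n**2 - 135*n - 88)/(12*(n**2 + 9*n + 20)); subtract s_(2) = -3/4 ⇒ S(n) = (-19*n**2 - 27*n + 46)/(6*(n**2 + 9*n + 20)).

S(n) = \frac{- 19 n^{2} - 27 n + 46}{6 \left(n^{2} + 9 n + 20\right)}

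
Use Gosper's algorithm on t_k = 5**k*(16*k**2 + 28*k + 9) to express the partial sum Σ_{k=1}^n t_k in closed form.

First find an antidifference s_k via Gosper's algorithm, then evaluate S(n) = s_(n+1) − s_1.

S(n) = 20*5**n*n**2 + 25*5**n*n + 10*5**n - 10

Compute t_(k+1)/t_k: get 5*(16*k**2 + 60*k + 53)/(16*k**2 + 28*k + 9).
Normal form (A,B,C) = (5, 1, k**2 + 7*k/4 + 9/16).
Set up (5)·f(k+1) − (1)·f(k) − (k**2 + 7*k/4 + 9/16) = 0.
Degrees (0,0,2) ⇒ d ≤ 2.
Solve for f: f(k) = (4*k**2 - 3*k + 1)/16 (degree 2 ≤ 2).
Get s_k = R·t_k = 5**k*(4*k**2 - 3*k + 1) with R(k) = B(k−1)f(k)/C(k) = (4*k**2 - 3*k + 1)/(16*k**2 + 28*k + 9).
Check: Δs_k = 5**k*(16*k**2 + 28*k + 9). ✓
Evaluate: s_(n+1) = 5**(n + 1)*(4*n**2 + 5*n + 2); subtract s_(1) = 10 ⇒ S(n) = 20*5**n*n**2 + 25*5**n*n + 10*5**n - 10.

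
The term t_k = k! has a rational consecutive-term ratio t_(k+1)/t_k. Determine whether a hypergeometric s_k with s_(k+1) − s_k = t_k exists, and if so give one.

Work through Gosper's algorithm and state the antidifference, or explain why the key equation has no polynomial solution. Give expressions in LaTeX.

Ratio r(k) = k + 1.
Factor: A=k + 1; B=1; C=1.
Solve (k + 1)·f(k+1) − (1)·f(k) = 1.
deg f ≤ -1 (via 1,0,0).
deg f ≤ -1 is impossible — no certificate.

none — t_k is not Gosper-summable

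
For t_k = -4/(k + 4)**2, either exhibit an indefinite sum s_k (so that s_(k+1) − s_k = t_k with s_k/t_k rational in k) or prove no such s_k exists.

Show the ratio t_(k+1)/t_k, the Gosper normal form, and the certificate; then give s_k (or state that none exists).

Step 1: r(k) = (k + 4)**2/(k + 5)**2.
Take A(k)=k**2 + 8*k + 16, B(k)=k**2 + 10*k + 25, C(k)=1.
Need (k**2 + 8*k + 16)·f(k+1) − (k**2 + 8*k + 16)·f(k) = 1.
deg f ≤ 0 (via 2,2,0).
f = c0 ⇒ A·f(k+1) − B(k−1)·f(k) − C = -1. The system {-1 = 0} is inconsistent; no antidifference.

not Gosper-summable; s_k does not exist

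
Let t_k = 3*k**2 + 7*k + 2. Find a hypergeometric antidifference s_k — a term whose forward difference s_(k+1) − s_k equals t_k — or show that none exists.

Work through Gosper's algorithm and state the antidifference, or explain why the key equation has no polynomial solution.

s_k = k*(k**2 + 2*k - 1)

Compute t_(k+1)/t_k: get (3*k**2 + 13*k + 12)/(3*k**2 + 7*k + 2).
So A=1 and B=1, with C=k**2 + 7*k/3 + 2/3.
Set up (1)·f(k+1) − (1)·f(k) − (k**2 + 7*k/3 + 2/3) = 0.
d = 3 from the (0,0,2) case.
A polynomial solution: f(k) = k*(k**2 + 2*k - 1)/3.
So s_k = (B(k−1)f/C)·t_k = (k*(k**2 + 2*k - 1)/((k + 2)*(3*k + 1)))·t_k = k*(k**2 + 2*k - 1).
Verify: 3*k**2 + 7*k + 2 matches t_k.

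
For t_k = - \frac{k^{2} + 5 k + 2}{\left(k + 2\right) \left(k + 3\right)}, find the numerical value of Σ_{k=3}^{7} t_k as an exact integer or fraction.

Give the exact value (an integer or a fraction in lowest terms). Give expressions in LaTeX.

Compute t_(k+1)/t_k: get (k + 2)*(5*k + (k + 1)**2 + 7)/((k + 4)*(k**2 + 5*k + 2)).
Factor: A=k + 2; B=k + 4; C=k**2 + 5*k + 2.
f must satisfy (k + 2)·f(k+1) − (k + 3)·f(k) = k**2 + 5*k + 2.
Degrees (1,1,2) ⇒ d ≤ 2.
Coefficient equations give f(k) = k**2.
Get s_k = R·t_k = -k**2/(k + 2) with R(k) = B(k−1)f(k)/C(k) = k**2*(k + 3)/(k**2 + 5*k + 2).
Δs = (-k**2 - 5*k - 2)/(k**2 + 5*k + 6), as required.
Sum = s_(8) − s_(3); s_(8) = -32/5, s_(3) = -9/5 ⇒ -23/5.

Σ = -23/5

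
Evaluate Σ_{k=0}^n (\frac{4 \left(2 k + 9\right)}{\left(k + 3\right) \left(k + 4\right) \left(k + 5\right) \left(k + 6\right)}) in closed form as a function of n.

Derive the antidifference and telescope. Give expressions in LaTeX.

Compute t_(k+1)/t_k: get (k + 3)*(2*k + 11)/((k + 7)*(2*k + 9)).
Take A(k)=k + 3, B(k)=k + 7, C(k)=k + 9/2.
Solve (k + 3)·f(k+1) − (k + 6)·f(k) = k + 9/2.
From deg A=1, deg B=1, deg C=1: d=3.
A polynomial solution: f(k) = k*(k + 4)*(k + 8)/30.
Get s_k = R·t_k = 4*k*(k + 8)/(15*(k**2 + 8*k + 15)) with R(k) = B(k−1)f(k)/C(k) = k*(k + 4)*(k + 6)*(k + 8)/(15*(2*k + 9)).
Δs = 4*(2*k + 9)/(k**4 + 18*k**3 + 119*k**2 + 342*k + 360), as required.
Σ_(k=0)^n t_k = s_(n+1) − s_(0) = (4*(n**2 + 10*n + 9)/(15*(n**2 + 10*n + 24))) − (0), i.e. 4*(n**2 + 10*n + 9)/(15*(n**2 + 10*n + 24)).

S(n) = \frac{4 \left(n^{2} + 10 n + 9\right)}{15 \left(n^{2} + 10 n + 24\right)}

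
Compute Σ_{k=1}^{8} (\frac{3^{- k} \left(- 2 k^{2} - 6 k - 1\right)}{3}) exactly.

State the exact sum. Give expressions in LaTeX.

Σ = -17456/6561

The ratio is (2*k**2 + 10*k + 9)/(3*(2*k**2 + 6*k + 1)).
So A=1/3 and B=1, with C=k**2 + 3*k + 1/2.
Set up (1/3)·f(k+1) − (1)·f(k) − (k**2 + 3*k + 1/2) = 0.
From deg A=0, deg B=0, deg C=2: d=2.
Coefficient equations give f(k) = -3*(k + 1)*(k + 3)/2.
R(k) = B(k−1)·f(k)/C(k) = -3*(k + 1)*(k + 3)/(2*k**2 + 6*k + 1); s_k = R·t_k = (k**2 + 4*k + 3)/3**k.
Verify: (-2*k**2 - 6*k - 1)/(3*3**k) matches t_k.
Evaluate s at k=9 and k=1: 40/6561 and 8/3; difference -17456/6561.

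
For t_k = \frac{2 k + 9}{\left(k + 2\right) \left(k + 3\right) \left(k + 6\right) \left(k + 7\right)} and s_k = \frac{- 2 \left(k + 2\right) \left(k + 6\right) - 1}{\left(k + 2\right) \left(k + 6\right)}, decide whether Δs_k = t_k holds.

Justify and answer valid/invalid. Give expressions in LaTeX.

s_(k+1) = (-2*(k + 3)*(k + 7) - 1)/((k + 3)*(k + 7))
s_(k+1) − s_k = (2*k + 9)/(k**4 + 18*k**3 + 113*k**2 + 288*k + 252)
(s_(k+1) − s_k) − t_k = 0

valid; difference matches t_k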